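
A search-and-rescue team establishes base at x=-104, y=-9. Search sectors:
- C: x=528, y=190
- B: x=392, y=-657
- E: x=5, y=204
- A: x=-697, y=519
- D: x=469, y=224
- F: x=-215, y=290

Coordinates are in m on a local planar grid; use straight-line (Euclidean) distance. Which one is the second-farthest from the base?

A

Distances from the base (x=-104, y=-9):
B: 816.0 m
A: 794.0 m
C: 662.6 m
D: 618.6 m
F: 318.9 m
E: 239.3 m
The second-farthest is A at 794.0 m.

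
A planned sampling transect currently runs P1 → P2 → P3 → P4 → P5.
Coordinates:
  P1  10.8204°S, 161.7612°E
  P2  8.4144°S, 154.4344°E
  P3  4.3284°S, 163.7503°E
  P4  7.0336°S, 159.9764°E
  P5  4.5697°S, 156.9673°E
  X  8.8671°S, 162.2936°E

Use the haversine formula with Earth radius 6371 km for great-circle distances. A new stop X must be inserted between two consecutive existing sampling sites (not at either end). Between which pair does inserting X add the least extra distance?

Added distance for inserting X between each consecutive pair:
P1–P2: 243.8 km
P2–P3: 270.1 km
P3–P4: 341.7 km
P4–P5: 653.2 km
Smallest added distance is 243.8 km, inserting between P1 and P2.

between P1 and P2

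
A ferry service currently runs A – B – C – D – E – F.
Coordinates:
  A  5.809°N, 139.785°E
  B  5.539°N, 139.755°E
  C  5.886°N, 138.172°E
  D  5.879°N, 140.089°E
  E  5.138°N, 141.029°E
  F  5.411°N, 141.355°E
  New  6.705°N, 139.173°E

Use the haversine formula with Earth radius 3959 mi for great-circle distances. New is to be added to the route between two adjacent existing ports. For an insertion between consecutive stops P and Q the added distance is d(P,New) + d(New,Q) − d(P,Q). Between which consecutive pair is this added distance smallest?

Added distance for inserting New between each consecutive pair:
A–B: 146.0 mi
B–C: 67.5 mi
C–D: 42.2 mi
D–E: 169.8 mi
E–F: 312.6 mi
Smallest added distance is 42.2 mi, inserting between C and D.

between C and D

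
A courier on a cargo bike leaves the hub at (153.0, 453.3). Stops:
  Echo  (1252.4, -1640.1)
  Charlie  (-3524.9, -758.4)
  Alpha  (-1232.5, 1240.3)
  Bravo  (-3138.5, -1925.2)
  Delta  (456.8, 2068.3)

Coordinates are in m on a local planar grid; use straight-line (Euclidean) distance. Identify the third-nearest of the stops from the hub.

Distance to each, sorted:
Alpha: 1593.4 m
Delta: 1643.3 m
Echo: 2364.5 m
Charlie: 3872.4 m
Bravo: 4060.9 m
The third-nearest is Echo at 2364.5 m.

Echo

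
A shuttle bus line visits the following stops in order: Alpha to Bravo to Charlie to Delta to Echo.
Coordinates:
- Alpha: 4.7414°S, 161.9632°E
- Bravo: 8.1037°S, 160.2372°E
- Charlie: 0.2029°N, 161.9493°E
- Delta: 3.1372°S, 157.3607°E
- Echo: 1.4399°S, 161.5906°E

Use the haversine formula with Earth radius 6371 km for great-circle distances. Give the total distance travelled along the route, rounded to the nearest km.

Leg distances:
Alpha→Bravo: 419.7 km  (cumulative 419.7 km)
Bravo→Charlie: 942.9 km  (cumulative 1362.6 km)
Charlie→Delta: 630.9 km  (cumulative 1993.5 km)
Delta→Echo: 506.4 km  (cumulative 2500.0 km)
Total route length ≈ 2500 km.

2500 km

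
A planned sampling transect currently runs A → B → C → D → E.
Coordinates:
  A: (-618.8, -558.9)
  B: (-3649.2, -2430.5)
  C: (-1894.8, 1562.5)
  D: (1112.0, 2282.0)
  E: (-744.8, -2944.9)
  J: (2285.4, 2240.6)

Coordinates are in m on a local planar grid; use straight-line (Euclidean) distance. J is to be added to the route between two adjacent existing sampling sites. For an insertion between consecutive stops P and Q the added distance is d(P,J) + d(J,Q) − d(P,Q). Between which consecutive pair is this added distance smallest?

between D and E

Added distance for inserting J between each consecutive pair:
A–B: 8024.4 m
B–C: 7425.8 m
C–D: 2317.3 m
D–E: 1633.2 m
Smallest added distance is 1633.2 m, inserting between D and E.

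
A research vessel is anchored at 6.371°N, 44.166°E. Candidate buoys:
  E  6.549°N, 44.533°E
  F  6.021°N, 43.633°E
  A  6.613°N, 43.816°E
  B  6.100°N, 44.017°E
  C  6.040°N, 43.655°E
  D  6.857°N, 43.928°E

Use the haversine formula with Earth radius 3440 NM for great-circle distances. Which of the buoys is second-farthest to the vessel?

Distance to each, sorted:
F: 38.1 NM
C: 36.4 NM
D: 32.4 NM
A: 25.4 NM
E: 24.4 NM
B: 18.5 NM
The second-farthest is C at 36.4 NM.

C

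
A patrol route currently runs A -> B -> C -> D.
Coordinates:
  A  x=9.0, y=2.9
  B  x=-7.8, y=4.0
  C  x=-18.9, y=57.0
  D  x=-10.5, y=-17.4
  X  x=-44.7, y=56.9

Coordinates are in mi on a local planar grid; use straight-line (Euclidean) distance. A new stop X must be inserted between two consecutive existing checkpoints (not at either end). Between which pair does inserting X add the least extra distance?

Added distance for inserting X between each consecutive pair:
A–B: 123.8 mi
B–C: 36.1 mi
C–D: 32.7 mi
Smallest added distance is 32.7 mi, inserting between C and D.

between C and D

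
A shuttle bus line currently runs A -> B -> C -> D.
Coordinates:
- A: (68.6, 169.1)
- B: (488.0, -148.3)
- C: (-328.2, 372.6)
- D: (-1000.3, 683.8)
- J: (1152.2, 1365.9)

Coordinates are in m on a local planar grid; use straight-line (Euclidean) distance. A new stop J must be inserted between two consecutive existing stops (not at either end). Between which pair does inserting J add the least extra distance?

Added distance for inserting J between each consecutive pair:
A–B: 2742.0 m
B–C: 2468.0 m
C–D: 3300.1 m
Smallest added distance is 2468.0 m, inserting between B and C.

between B and C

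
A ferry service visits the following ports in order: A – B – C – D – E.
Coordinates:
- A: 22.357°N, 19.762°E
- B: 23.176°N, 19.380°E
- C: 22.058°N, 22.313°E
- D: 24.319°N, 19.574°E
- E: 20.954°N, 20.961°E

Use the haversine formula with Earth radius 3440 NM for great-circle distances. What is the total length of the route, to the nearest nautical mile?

Leg distances:
A→B: 53.5 NM  (cumulative 53.5 NM)
B→C: 175.9 NM  (cumulative 229.4 NM)
C→D: 203.2 NM  (cumulative 432.5 NM)
D→E: 216.2 NM  (cumulative 648.7 NM)
Total route length ≈ 649 NM.

649 NM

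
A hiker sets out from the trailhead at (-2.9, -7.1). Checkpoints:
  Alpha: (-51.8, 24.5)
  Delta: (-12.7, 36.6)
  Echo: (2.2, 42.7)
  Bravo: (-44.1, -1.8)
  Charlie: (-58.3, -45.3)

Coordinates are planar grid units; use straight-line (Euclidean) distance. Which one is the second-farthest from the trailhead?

Distances from the trailhead ((-2.9, -7.1)):
Charlie: 67.3
Alpha: 58.2
Echo: 50.1
Delta: 44.8
Bravo: 41.5
The second-farthest is Alpha at 58.2.

Alpha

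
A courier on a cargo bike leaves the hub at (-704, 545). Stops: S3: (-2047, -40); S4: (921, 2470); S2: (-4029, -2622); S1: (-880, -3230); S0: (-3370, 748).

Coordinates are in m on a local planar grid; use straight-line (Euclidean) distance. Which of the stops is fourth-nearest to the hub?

Distances from the hub ((-704, 545)):
S3: 1464.9 m
S4: 2519.2 m
S0: 2673.7 m
S1: 3779.1 m
S2: 4591.9 m
The fourth-nearest is S1 at 3779.1 m.

S1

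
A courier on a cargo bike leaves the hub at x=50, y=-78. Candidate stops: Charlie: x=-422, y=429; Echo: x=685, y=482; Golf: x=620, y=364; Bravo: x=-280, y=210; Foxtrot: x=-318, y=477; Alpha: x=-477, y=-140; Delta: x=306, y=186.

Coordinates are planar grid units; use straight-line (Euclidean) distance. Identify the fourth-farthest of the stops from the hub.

Foxtrot

Distance to each, sorted:
Echo: 846.7
Golf: 721.3
Charlie: 692.7
Foxtrot: 665.9
Alpha: 530.6
Bravo: 438.0
Delta: 367.7
The fourth-farthest is Foxtrot at 665.9.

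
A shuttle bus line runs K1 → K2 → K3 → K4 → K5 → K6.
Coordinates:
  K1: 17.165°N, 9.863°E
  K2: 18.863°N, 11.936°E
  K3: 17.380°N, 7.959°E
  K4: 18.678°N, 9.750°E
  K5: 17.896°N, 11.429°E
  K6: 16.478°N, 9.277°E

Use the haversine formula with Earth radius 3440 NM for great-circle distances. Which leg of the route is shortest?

Leg distances:
K1→K2: 156.2 NM
K2→K3: 243.8 NM
K3→K4: 128.6 NM
K4→K5: 106.6 NM
K5→K6: 149.9 NM
The shortest leg is K4–K5 at 106.6 NM.

K4–K5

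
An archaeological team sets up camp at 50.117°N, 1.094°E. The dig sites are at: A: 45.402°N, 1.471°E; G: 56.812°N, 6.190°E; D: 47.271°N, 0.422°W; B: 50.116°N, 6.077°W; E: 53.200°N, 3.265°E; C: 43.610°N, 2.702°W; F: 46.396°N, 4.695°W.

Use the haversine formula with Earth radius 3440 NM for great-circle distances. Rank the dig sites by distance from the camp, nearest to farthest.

Distance from the camp at 50.117°N, 1.094°E to each:
D 47.271°N, 0.422°W: 181.1 NM
E 53.200°N, 3.265°E: 202.0 NM
B 50.116°N, 6.077°W: 276.0 NM
A 45.402°N, 1.471°E: 283.5 NM
F 46.396°N, 4.695°W: 321.5 NM
C 43.610°N, 2.702°W: 420.5 NM
G 56.812°N, 6.190°E: 441.0 NM

D, E, B, A, F, C, G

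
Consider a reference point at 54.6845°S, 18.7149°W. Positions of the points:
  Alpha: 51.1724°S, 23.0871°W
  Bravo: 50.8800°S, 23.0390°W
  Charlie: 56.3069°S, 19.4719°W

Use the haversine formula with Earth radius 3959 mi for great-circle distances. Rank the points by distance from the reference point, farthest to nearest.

Distance from the reference point at 54.6845°S, 18.7149°W to each:
Bravo 50.8800°S, 23.0390°W: 318.9 mi
Alpha 51.1724°S, 23.0871°W: 303.3 mi
Charlie 56.3069°S, 19.4719°W: 116.0 mi

Bravo, Alpha, Charlie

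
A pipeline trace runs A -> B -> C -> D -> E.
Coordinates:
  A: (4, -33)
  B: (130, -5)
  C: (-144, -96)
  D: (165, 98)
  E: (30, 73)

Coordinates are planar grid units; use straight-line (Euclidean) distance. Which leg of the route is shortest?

A–B

Leg distances:
A→B: 129.1
B→C: 288.7
C→D: 364.9
D→E: 137.3
The shortest leg is A–B at 129.1.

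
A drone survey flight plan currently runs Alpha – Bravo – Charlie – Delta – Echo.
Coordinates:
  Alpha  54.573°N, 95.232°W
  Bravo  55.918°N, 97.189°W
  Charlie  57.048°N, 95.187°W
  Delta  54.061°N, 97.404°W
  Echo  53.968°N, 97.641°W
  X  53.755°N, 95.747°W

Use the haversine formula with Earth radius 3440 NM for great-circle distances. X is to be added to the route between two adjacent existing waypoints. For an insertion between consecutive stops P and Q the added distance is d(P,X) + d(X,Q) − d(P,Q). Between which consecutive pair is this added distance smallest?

between Charlie and Delta

Added distance for inserting X between each consecutive pair:
Alpha–Bravo: 86.5 NM
Bravo–Charlie: 242.8 NM
Charlie–Delta: 65.6 NM
Delta–Echo: 119.6 NM
Smallest added distance is 65.6 NM, inserting between Charlie and Delta.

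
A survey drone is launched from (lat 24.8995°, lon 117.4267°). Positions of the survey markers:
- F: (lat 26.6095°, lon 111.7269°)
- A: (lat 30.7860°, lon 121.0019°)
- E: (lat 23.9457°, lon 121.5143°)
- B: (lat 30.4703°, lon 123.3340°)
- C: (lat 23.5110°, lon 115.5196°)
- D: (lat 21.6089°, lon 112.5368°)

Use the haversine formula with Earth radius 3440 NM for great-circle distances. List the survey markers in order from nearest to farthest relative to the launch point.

C, E, F, D, A, B

Distances from the launch point:
C (lat 23.5110°, lon 115.5196°): 133.6 NM
E (lat 23.9457°, lon 121.5143°): 230.7 NM
F (lat 26.6095°, lon 111.7269°): 324.8 NM
D (lat 21.6089°, lon 112.5368°): 334.3 NM
A (lat 30.7860°, lon 121.0019°): 401.1 NM
B (lat 30.4703°, lon 123.3340°): 458.6 NM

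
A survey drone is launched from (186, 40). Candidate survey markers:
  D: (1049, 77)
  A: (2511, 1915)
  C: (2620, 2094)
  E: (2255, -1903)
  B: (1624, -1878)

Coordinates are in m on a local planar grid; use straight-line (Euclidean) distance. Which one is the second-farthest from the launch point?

Distances from the launch point ((186, 40)):
C: 3184.9 m
A: 2986.8 m
E: 2838.3 m
B: 2397.2 m
D: 863.8 m
The second-farthest is A at 2986.8 m.

A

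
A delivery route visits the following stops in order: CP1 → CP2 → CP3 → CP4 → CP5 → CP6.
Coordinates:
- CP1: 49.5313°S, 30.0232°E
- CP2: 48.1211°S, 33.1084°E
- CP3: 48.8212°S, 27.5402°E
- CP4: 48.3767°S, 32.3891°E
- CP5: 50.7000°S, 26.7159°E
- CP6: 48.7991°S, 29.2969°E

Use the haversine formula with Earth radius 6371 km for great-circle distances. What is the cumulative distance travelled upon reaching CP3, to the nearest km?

693 km

Leg distances:
CP1→CP2: 274.9 km  (cumulative 274.9 km)
CP2→CP3: 417.7 km  (cumulative 692.6 km)
Cumulative distance at CP3 ≈ 693 km.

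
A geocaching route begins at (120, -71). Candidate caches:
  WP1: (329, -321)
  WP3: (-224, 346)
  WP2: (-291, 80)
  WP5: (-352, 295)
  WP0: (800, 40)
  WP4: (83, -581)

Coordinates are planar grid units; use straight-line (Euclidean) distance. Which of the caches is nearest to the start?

Distance to each, sorted:
WP1: 325.9
WP2: 437.9
WP4: 511.3
WP3: 540.6
WP5: 597.3
WP0: 689.0
The nearest is WP1 at 325.9.

WP1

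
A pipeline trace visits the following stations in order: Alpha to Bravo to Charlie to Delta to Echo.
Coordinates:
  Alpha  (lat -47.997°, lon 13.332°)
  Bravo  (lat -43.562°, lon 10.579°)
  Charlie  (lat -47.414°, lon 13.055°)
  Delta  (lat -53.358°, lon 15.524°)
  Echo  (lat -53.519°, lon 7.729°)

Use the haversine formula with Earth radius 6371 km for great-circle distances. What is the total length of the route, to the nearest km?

Leg distances:
Alpha→Bravo: 537.3 km  (cumulative 537.3 km)
Bravo→Charlie: 469.7 km  (cumulative 1007.0 km)
Charlie→Delta: 683.6 km  (cumulative 1690.6 km)
Delta→Echo: 516.4 km  (cumulative 2207.0 km)
Total route length ≈ 2207 km.

2207 km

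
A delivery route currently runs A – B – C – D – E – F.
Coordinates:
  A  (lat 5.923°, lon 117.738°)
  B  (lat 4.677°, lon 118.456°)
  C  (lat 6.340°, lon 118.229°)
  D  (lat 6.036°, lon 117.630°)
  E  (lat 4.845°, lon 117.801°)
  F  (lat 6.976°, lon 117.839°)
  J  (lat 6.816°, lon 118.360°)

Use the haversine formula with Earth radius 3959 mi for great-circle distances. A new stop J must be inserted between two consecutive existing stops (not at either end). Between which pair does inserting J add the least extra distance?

Added distance for inserting J between each consecutive pair:
A–B: 123.7 mi
B–C: 66.1 mi
C–D: 61.5 mi
D–E: 132.0 mi
E–F: 31.6 mi
Smallest added distance is 31.6 mi, inserting between E and F.

between E and F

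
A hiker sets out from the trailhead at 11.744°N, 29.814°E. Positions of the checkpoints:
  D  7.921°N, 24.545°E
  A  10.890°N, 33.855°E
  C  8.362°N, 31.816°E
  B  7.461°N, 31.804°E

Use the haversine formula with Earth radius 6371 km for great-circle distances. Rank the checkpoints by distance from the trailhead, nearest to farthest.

Distance from the trailhead at 11.744°N, 29.814°E to each:
C 8.362°N, 31.816°E: 435.3 km
A 10.890°N, 33.855°E: 450.7 km
B 7.461°N, 31.804°E: 523.8 km
D 7.921°N, 24.545°E: 716.8 km

C, A, B, D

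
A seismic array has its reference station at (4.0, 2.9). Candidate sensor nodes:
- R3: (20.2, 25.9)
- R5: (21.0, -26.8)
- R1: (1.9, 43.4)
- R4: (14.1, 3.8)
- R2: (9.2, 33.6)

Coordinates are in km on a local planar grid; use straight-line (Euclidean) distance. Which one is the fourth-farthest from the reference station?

R3

Distances from the reference station ((4.0, 2.9)):
R1: 40.6 km
R5: 34.2 km
R2: 31.1 km
R3: 28.1 km
R4: 10.1 km
The fourth-farthest is R3 at 28.1 km.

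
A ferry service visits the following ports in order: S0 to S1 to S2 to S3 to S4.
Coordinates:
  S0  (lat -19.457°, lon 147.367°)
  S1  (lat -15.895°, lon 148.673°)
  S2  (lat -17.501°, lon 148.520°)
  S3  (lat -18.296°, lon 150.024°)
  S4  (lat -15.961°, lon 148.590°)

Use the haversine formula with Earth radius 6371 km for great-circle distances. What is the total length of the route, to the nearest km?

Leg distances:
S0→S1: 419.5 km  (cumulative 419.5 km)
S1→S2: 179.3 km  (cumulative 598.9 km)
S2→S3: 182.0 km  (cumulative 780.9 km)
S3→S4: 301.0 km  (cumulative 1082.0 km)
Total route length ≈ 1082 km.

1082 km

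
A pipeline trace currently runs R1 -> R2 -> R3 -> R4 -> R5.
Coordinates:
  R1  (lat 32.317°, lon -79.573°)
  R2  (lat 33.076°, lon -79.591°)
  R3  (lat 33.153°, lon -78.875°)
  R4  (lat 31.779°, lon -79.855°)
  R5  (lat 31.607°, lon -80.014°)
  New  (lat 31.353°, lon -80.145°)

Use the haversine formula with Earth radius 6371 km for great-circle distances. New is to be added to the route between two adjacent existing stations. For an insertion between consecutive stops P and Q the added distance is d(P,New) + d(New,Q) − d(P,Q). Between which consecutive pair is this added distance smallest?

between R4 and R5

Added distance for inserting New between each consecutive pair:
R1–R2: 234.2 km
R2–R3: 364.4 km
R3–R4: 109.5 km
R4–R5: 61.3 km
Smallest added distance is 61.3 km, inserting between R4 and R5.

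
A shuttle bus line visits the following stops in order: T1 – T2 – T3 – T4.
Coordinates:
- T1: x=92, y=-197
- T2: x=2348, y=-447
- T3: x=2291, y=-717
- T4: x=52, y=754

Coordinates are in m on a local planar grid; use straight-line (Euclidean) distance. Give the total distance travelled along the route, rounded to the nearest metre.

Leg distances:
T1→T2: 2269.8 m  (cumulative 2269.8 m)
T2→T3: 276.0 m  (cumulative 2545.8 m)
T3→T4: 2679.0 m  (cumulative 5224.7 m)
Total route length ≈ 5225 m.

5225 m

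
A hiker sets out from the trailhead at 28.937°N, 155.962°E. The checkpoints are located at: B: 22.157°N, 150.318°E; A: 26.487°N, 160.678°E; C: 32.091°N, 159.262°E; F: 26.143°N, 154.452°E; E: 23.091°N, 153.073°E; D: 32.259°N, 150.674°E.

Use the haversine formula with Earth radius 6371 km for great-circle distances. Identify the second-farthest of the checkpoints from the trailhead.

Distance to each, sorted:
B: 942.5 km
E: 711.2 km
D: 626.4 km
A: 538.2 km
C: 472.1 km
F: 344.5 km
The second-farthest is E at 711.2 km.

E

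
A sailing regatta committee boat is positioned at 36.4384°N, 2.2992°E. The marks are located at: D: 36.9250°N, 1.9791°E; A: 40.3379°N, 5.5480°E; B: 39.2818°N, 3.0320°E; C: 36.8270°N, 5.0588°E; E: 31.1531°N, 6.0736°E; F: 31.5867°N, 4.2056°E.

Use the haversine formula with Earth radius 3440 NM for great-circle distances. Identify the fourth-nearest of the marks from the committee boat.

Distance to each, sorted:
D: 33.0 NM
C: 135.0 NM
B: 174.2 NM
A: 279.6 NM
F: 306.3 NM
E: 368.9 NM
The fourth-nearest is A at 279.6 NM.

A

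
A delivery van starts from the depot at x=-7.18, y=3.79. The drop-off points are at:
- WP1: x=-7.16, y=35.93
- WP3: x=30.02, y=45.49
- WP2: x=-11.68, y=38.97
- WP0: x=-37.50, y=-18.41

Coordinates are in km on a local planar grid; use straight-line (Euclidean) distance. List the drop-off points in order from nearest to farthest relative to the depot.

WP1, WP2, WP0, WP3

Distances from the depot:
WP1 x=-7.16, y=35.93: 32.1 km
WP2 x=-11.68, y=38.97: 35.5 km
WP0 x=-37.50, y=-18.41: 37.6 km
WP3 x=30.02, y=45.49: 55.9 km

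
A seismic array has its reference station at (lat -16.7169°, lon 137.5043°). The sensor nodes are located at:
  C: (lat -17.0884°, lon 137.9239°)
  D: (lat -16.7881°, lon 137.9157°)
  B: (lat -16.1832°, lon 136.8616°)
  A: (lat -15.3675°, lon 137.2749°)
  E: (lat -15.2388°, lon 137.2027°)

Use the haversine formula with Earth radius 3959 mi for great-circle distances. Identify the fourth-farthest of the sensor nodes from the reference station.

C

Distances from the reference station ((lat -16.7169°, lon 137.5043°)):
E: 104.1 mi
A: 94.5 mi
B: 56.3 mi
C: 37.8 mi
D: 27.7 mi
The fourth-farthest is C at 37.8 mi.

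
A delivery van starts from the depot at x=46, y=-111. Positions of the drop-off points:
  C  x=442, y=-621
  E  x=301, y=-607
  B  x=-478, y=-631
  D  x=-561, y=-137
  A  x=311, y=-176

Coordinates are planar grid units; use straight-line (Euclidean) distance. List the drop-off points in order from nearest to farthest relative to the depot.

A, E, D, C, B

Distances from the depot:
A x=311, y=-176: 272.9
E x=301, y=-607: 557.7
D x=-561, y=-137: 607.6
C x=442, y=-621: 645.7
B x=-478, y=-631: 738.2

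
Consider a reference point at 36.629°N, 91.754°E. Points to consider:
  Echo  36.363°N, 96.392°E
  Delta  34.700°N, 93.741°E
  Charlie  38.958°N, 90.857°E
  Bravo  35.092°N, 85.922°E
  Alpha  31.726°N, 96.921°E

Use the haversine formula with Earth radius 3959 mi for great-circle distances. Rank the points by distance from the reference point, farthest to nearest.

Distances from the reference point:
Alpha 31.726°N, 96.921°E: 449.3 mi
Bravo 35.092°N, 85.922°E: 343.4 mi
Echo 36.363°N, 96.392°E: 258.3 mi
Delta 34.700°N, 93.741°E: 173.8 mi
Charlie 38.958°N, 90.857°E: 168.2 mi

Alpha, Bravo, Echo, Delta, Charlie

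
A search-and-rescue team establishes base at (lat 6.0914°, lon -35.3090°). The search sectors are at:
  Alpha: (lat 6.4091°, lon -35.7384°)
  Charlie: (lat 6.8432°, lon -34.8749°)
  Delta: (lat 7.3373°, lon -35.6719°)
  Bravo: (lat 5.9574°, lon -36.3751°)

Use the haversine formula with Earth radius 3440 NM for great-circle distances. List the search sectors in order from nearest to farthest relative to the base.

Distances from the base:
Alpha (lat 6.4091°, lon -35.7384°): 31.9 NM
Charlie (lat 6.8432°, lon -34.8749°): 52.0 NM
Bravo (lat 5.9574°, lon -36.3751°): 64.2 NM
Delta (lat 7.3373°, lon -35.6719°): 77.9 NM

Alpha, Charlie, Bravo, Delta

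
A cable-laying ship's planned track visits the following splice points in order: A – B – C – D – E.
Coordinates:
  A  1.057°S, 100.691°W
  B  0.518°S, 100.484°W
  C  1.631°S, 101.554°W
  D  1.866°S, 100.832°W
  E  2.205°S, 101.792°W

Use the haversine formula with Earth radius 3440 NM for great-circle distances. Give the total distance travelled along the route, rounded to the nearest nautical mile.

Leg distances:
A→B: 34.7 NM  (cumulative 34.7 NM)
B→C: 92.7 NM  (cumulative 127.4 NM)
C→D: 45.6 NM  (cumulative 172.9 NM)
D→E: 61.1 NM  (cumulative 234.0 NM)
Total route length ≈ 234 NM.

234 NM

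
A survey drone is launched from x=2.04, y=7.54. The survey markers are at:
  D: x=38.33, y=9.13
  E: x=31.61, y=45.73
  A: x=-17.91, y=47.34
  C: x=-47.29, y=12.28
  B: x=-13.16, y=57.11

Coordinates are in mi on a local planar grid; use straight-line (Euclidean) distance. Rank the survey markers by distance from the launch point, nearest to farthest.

D, A, E, C, B

Computing each straight-line distance from x=2.04, y=7.54:
D x=38.33, y=9.13: 36.3 mi
A x=-17.91, y=47.34: 44.5 mi
E x=31.61, y=45.73: 48.3 mi
C x=-47.29, y=12.28: 49.6 mi
B x=-13.16, y=57.11: 51.8 mi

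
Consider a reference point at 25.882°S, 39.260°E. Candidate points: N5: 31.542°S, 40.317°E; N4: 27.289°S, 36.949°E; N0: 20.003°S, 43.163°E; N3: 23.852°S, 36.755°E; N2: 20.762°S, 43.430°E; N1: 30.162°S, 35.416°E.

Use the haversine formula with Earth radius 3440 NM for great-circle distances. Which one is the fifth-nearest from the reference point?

Distance to each, sorted:
N4: 150.1 NM
N3: 183.0 NM
N1: 327.9 NM
N5: 344.3 NM
N2: 383.8 NM
N0: 413.6 NM
The fifth-nearest is N2 at 383.8 NM.

N2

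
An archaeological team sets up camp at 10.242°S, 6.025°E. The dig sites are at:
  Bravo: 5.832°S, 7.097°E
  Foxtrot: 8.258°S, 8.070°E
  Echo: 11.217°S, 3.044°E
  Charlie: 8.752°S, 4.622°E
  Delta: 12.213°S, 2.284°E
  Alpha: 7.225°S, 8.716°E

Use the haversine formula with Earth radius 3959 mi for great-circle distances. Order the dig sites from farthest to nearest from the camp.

Distances from the camp:
Bravo 5.832°S, 7.097°E: 313.4 mi
Delta 12.213°S, 2.284°E: 287.8 mi
Alpha 7.225°S, 8.716°E: 277.9 mi
Echo 11.217°S, 3.044°E: 213.3 mi
Foxtrot 8.258°S, 8.070°E: 195.6 mi
Charlie 8.752°S, 4.622°E: 140.5 mi

Bravo, Delta, Alpha, Echo, Foxtrot, Charlie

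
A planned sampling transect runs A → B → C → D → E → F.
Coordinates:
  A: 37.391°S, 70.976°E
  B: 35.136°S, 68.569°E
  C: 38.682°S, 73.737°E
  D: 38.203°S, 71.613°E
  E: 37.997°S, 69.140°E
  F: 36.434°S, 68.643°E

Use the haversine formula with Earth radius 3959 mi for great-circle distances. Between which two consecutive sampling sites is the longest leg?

Leg distances:
A→B: 205.6 mi
B→C: 376.1 mi
C→D: 119.6 mi
D→E: 135.2 mi
E→F: 111.4 mi
The longest leg is B–C at 376.1 mi.

B–C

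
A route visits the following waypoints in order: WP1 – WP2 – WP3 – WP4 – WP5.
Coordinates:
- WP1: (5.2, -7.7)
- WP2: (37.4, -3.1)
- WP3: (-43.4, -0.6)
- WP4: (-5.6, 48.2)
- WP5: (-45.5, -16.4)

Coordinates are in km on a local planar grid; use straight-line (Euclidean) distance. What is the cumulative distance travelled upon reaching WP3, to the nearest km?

Leg distances:
WP1→WP2: 32.5 km  (cumulative 32.5 km)
WP2→WP3: 80.8 km  (cumulative 113.4 km)
Cumulative distance at WP3 ≈ 113 km.

113 km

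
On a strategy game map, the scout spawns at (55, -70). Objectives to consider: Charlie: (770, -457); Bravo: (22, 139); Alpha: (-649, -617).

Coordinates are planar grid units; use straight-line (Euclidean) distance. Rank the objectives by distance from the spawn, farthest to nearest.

Distance from the spawn at (55, -70) to each:
Alpha (-649, -617): 891.5
Charlie (770, -457): 813.0
Bravo (22, 139): 211.6

Alpha, Charlie, Bravo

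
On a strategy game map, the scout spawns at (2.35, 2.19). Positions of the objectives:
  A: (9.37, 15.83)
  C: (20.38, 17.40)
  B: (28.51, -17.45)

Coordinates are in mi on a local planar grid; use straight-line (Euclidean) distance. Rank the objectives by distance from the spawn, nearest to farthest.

Distance from the spawn at (2.35, 2.19) to each:
A (9.37, 15.83): 15.3 mi
C (20.38, 17.40): 23.6 mi
B (28.51, -17.45): 32.7 mi

A, C, B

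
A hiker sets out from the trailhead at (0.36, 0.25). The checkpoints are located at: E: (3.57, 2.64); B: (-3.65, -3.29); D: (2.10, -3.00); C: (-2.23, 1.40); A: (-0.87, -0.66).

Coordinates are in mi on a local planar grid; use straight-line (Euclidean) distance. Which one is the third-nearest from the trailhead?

Distance to each, sorted:
A: 1.5 mi
C: 2.8 mi
D: 3.7 mi
E: 4.0 mi
B: 5.3 mi
The third-nearest is D at 3.7 mi.

D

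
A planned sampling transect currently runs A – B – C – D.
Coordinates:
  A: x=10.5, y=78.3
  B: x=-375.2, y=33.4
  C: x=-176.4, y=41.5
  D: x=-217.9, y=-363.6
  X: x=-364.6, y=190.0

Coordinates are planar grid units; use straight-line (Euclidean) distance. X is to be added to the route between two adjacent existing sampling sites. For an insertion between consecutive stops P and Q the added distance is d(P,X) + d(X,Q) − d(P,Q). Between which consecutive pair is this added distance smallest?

between A and B

Added distance for inserting X between each consecutive pair:
A–B: 160.0
B–C: 197.7
C–D: 405.2
Smallest added distance is 160.0, inserting between A and B.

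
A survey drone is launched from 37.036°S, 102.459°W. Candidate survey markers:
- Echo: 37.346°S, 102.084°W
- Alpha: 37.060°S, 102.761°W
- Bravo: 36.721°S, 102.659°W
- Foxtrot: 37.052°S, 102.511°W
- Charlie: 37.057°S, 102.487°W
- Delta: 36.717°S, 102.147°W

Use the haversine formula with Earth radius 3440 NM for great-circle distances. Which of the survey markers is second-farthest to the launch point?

Delta

Distances from the launch point (37.036°S, 102.459°W):
Echo: 25.8 NM
Delta: 24.3 NM
Bravo: 21.2 NM
Alpha: 14.5 NM
Foxtrot: 2.7 NM
Charlie: 1.8 NM
The second-farthest is Delta at 24.3 NM.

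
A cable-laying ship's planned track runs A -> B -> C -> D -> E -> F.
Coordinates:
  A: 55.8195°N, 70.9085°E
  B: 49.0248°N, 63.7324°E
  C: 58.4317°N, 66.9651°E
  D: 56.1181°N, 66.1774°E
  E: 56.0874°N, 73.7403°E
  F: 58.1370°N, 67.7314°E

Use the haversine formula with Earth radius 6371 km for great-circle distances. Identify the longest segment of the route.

Leg distances:
A→B: 897.6 km
B→C: 1067.1 km
C→D: 261.6 km
D→E: 468.8 km
E→F: 428.2 km
The longest leg is B–C at 1067.1 km.

B–C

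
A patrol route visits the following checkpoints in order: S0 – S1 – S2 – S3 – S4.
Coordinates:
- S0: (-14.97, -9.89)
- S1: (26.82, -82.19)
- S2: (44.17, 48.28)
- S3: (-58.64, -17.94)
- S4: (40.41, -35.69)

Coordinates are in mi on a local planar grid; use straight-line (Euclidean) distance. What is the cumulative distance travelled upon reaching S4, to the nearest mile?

Leg distances:
S0→S1: 83.5 mi  (cumulative 83.5 mi)
S1→S2: 131.6 mi  (cumulative 215.1 mi)
S2→S3: 122.3 mi  (cumulative 337.4 mi)
S3→S4: 100.6 mi  (cumulative 438.0 mi)
Cumulative distance at S4 ≈ 438 mi.

438 mi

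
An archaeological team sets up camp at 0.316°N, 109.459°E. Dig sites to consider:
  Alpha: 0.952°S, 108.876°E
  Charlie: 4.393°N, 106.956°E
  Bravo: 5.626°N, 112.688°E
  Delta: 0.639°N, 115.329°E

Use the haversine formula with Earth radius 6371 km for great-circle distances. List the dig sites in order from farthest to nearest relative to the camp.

Bravo, Delta, Charlie, Alpha

Distances from the camp:
Bravo 5.626°N, 112.688°E: 690.7 km
Delta 0.639°N, 115.329°E: 653.7 km
Charlie 4.393°N, 106.956°E: 531.8 km
Alpha 0.952°S, 108.876°E: 155.2 km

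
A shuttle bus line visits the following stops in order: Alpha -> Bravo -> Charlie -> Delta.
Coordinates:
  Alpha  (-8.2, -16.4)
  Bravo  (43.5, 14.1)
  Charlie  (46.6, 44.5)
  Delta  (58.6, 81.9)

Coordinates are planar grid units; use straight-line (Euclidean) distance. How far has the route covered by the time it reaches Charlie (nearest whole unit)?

Leg distances:
Alpha→Bravo: 60.0  (cumulative 60.0)
Bravo→Charlie: 30.6  (cumulative 90.6)
Cumulative distance at Charlie ≈ 91.

91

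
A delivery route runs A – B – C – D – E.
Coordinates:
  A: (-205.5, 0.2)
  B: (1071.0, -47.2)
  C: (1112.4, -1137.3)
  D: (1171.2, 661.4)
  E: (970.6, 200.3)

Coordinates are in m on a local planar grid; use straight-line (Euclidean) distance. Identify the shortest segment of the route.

Leg distances:
A→B: 1277.4 m
B→C: 1090.9 m
C→D: 1799.7 m
D→E: 502.8 m
The shortest leg is D–E at 502.8 m.

D–E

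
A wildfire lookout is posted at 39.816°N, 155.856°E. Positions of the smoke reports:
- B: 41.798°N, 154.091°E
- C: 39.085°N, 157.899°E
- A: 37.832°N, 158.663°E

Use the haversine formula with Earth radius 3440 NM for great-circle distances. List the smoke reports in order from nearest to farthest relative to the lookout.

C, B, A

Distance from the lookout at 39.816°N, 155.856°E to each:
C 39.085°N, 157.899°E: 104.4 NM
B 41.798°N, 154.091°E: 143.5 NM
A 37.832°N, 158.663°E: 177.3 NM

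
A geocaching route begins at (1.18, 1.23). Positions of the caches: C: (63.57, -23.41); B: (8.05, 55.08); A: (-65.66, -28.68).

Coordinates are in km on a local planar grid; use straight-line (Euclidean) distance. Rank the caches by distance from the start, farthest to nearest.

Distance from the start at (1.18, 1.23) to each:
A (-65.66, -28.68): 73.2 km
C (63.57, -23.41): 67.1 km
B (8.05, 55.08): 54.3 km

A, C, B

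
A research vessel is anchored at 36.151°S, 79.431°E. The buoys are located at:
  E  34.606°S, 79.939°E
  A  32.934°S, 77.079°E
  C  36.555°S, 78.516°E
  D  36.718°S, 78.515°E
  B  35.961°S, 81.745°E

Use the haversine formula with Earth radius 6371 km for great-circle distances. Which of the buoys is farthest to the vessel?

A

Distance to each, sorted:
A: 417.5 km
B: 209.1 km
E: 177.9 km
D: 103.4 km
C: 93.4 km
The farthest is A at 417.5 km.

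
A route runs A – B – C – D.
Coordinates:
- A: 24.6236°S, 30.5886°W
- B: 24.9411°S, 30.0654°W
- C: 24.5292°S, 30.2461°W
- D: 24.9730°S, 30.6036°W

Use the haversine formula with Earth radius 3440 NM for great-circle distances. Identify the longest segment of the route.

Leg distances:
A→B: 34.3 NM
B→C: 26.6 NM
C→D: 33.0 NM
The longest leg is A–B at 34.3 NM.

A–B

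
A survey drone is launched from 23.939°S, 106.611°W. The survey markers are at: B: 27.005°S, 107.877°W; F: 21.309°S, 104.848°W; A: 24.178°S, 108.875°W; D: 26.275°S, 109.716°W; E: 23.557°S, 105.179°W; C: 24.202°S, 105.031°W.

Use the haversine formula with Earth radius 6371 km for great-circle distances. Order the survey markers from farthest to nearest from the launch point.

Computing each great-circle distance from 23.939°S, 106.611°W:
D 26.275°S, 109.716°W: 406.4 km
B 27.005°S, 107.877°W: 363.8 km
F 21.309°S, 104.848°W: 343.9 km
A 24.178°S, 108.875°W: 231.4 km
C 24.202°S, 105.031°W: 163.1 km
E 23.557°S, 105.179°W: 151.8 km

D, B, F, A, C, E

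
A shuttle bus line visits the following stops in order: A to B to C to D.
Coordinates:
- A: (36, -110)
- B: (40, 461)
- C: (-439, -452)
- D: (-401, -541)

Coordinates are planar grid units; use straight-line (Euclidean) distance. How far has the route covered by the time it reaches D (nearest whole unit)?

1699

Leg distances:
A→B: 571.0  (cumulative 571.0)
B→C: 1031.0  (cumulative 1602.0)
C→D: 96.8  (cumulative 1698.8)
Cumulative distance at D ≈ 1699.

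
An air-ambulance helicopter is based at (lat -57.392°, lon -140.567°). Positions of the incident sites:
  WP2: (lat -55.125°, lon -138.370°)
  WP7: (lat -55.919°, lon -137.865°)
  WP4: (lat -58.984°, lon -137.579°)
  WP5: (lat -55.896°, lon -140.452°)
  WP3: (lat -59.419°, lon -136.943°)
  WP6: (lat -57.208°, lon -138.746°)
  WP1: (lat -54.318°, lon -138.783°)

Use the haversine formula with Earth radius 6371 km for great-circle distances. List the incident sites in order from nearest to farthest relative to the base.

Computing each great-circle distance from (lat -57.392°, lon -140.567°):
WP6 (lat -57.208°, lon -138.746°): 111.3 km
WP5 (lat -55.896°, lon -140.452°): 166.5 km
WP7 (lat -55.919°, lon -137.865°): 232.6 km
WP4 (lat -58.984°, lon -137.579°): 249.0 km
WP2 (lat -55.125°, lon -138.370°): 286.2 km
WP3 (lat -59.419°, lon -136.943°): 308.7 km
WP1 (lat -54.318°, lon -138.783°): 359.5 km

WP6, WP5, WP7, WP4, WP2, WP3, WP1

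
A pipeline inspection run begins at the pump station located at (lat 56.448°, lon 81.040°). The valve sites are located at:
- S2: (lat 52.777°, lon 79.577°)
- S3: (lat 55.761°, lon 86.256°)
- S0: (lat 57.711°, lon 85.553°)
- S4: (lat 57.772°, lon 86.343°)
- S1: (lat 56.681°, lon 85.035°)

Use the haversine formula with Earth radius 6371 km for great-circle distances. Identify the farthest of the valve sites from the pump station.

Distance to each, sorted:
S2: 418.9 km
S4: 352.3 km
S3: 332.3 km
S0: 306.7 km
S1: 246.1 km
The farthest is S2 at 418.9 km.

S2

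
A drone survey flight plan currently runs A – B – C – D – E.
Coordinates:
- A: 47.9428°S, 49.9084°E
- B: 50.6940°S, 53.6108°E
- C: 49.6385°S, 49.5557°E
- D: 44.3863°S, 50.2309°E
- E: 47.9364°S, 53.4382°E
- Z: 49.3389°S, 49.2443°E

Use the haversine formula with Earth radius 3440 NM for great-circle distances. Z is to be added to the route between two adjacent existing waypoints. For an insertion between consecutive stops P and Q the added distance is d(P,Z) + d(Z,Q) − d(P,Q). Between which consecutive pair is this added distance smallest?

Added distance for inserting Z between each consecutive pair:
A–B: 55.2 NM
B–C: 40.4 NM
C–D: 5.2 NM
D–E: 235.2 NM
Smallest added distance is 5.2 NM, inserting between C and D.

between C and D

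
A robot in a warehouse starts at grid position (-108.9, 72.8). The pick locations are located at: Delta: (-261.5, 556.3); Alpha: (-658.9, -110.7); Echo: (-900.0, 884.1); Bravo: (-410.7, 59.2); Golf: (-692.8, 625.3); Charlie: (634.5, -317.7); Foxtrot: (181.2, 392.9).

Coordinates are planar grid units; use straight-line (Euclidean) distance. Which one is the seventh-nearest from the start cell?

Echo

Distance to each, sorted:
Bravo: 302.1
Foxtrot: 432.0
Delta: 507.0
Alpha: 579.8
Golf: 803.9
Charlie: 839.7
Echo: 1133.2
The seventh-nearest is Echo at 1133.2.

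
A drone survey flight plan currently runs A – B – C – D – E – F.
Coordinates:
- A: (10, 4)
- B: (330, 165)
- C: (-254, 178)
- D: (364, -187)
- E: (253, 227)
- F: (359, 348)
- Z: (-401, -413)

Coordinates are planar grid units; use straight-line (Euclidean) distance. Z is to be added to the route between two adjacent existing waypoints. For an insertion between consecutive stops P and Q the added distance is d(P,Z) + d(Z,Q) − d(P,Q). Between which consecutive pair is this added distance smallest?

Added distance for inserting Z between each consecutive pair:
A–B: 1159.2
B–C: 956.8
C–D: 689.0
D–E: 1284.1
E–F: 1829.7
Smallest added distance is 689.0, inserting between C and D.

between C and D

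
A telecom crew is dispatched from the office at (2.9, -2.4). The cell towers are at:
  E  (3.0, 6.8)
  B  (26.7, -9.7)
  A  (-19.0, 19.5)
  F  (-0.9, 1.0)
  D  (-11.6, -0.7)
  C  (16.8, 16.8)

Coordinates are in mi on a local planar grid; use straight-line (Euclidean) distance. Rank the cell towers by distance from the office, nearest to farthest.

F, E, D, C, B, A

Distances from the office:
F (-0.9, 1.0): 5.1 mi
E (3.0, 6.8): 9.2 mi
D (-11.6, -0.7): 14.6 mi
C (16.8, 16.8): 23.7 mi
B (26.7, -9.7): 24.9 mi
A (-19.0, 19.5): 31.0 mi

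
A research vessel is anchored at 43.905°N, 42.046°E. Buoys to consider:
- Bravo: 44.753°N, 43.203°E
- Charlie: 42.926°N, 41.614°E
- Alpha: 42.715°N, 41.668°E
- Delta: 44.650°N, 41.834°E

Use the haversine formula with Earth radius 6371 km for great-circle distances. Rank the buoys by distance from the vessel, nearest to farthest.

Delta, Charlie, Bravo, Alpha

Computing each great-circle distance from 43.905°N, 42.046°E:
Delta 44.650°N, 41.834°E: 84.5 km
Charlie 42.926°N, 41.614°E: 114.3 km
Bravo 44.753°N, 43.203°E: 131.8 km
Alpha 42.715°N, 41.668°E: 135.8 km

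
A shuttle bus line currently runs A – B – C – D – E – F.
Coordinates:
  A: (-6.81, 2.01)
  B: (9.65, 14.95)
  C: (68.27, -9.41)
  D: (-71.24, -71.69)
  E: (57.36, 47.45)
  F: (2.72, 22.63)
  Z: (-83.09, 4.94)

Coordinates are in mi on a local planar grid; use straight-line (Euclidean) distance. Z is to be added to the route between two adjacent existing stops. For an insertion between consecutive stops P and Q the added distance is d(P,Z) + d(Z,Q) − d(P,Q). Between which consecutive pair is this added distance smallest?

Added distance for inserting Z between each consecutive pair:
A–B: 148.7 mi
B–C: 181.8 mi
C–D: 76.8 mi
D–E: 49.0 mi
E–F: 174.3 mi
Smallest added distance is 49.0 mi, inserting between D and E.

between D and E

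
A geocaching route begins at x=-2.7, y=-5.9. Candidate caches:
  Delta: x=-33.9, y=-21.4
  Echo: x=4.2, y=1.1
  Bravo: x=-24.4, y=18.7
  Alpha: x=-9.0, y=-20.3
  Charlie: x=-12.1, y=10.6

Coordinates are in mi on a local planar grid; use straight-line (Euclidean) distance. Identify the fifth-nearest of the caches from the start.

Distances from the start (x=-2.7, y=-5.9):
Echo: 9.8 mi
Alpha: 15.7 mi
Charlie: 19.0 mi
Bravo: 32.8 mi
Delta: 34.8 mi
The fifth-nearest is Delta at 34.8 mi.

Delta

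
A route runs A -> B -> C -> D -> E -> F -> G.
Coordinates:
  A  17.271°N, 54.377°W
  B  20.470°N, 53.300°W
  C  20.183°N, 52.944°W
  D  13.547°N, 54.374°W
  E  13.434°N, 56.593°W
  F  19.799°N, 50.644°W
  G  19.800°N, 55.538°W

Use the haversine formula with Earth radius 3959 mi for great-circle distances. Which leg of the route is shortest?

Leg distances:
A→B: 232.0 mi
B→C: 30.4 mi
C→D: 468.2 mi
D→E: 149.3 mi
E→F: 590.2 mi
F→G: 318.2 mi
The shortest leg is B–C at 30.4 mi.

B–C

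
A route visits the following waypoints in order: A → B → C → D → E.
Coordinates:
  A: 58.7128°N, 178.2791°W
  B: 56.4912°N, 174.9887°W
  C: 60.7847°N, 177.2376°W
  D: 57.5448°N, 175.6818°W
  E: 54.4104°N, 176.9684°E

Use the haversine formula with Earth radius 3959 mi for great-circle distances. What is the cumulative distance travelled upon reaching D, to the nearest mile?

734 mi

Leg distances:
A→B: 195.9 mi  (cumulative 195.9 mi)
B→C: 307.5 mi  (cumulative 503.4 mi)
C→D: 230.5 mi  (cumulative 733.9 mi)
Cumulative distance at D ≈ 734 mi.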